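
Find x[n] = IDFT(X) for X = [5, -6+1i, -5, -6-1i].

x[n] = (1/4) Σ(k=0 to 3) X[k] · e^(2πikn/4)

Computing each x[n]:
x[0] = -3
x[1] = 2
x[2] = 3
x[3] = 3

x = [-3, 2, 3, 3]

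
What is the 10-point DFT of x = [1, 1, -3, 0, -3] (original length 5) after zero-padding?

Original 5-point DFT: [-4, 2.8090-2.0409i, 1.6910-5.2043i, 1.6910+5.2043i, 2.8090+2.0409i]
Zero-padded 10-point DFT provides frequency interpolation.

DFT_10([x, 0, ...]) = [-4, 3.3090+4.0287i, 2.8090-2.0409i, 2.1910+0.1388i, 1.6910-5.2043i, -6, 1.6910+5.2043i, 2.1910-0.1388i, 2.8090+2.0409i, 3.3090-4.0287i]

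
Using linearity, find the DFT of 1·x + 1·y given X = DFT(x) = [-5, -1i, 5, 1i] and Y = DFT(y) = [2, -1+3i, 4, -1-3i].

By linearity: DFT(1x + 1y) = 1·DFT(x) + 1·DFT(y)
= 1·[-5, -1i, 5, 1i] + 1·[2, -1+3i, 4, -1-3i]

Computing element-wise:
Z[0] = 1·(-5) + 1·(2) = -3
Z[1] = 1·(-1i) + 1·(-1+3i) = -1+2i
Z[2] = 1·(5) + 1·(4) = 9
Z[3] = 1·(1i) + 1·(-1-3i) = -1-2i

DFT(1x + 1y) = 1·X + 1·Y = [-3, -1+2i, 9, -1-2i]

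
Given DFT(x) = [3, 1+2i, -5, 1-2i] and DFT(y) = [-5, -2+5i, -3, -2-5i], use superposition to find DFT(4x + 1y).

By linearity: DFT(4x + 1y) = 4·DFT(x) + 1·DFT(y)
= 4·[3, 1+2i, -5, 1-2i] + 1·[-5, -2+5i, -3, -2-5i]

Computing element-wise:
Z[0] = 4·(3) + 1·(-5) = 7
Z[1] = 4·(1+2i) + 1·(-2+5i) = 2+13i
Z[2] = 4·(-5) + 1·(-3) = -23
Z[3] = 4·(1-2i) + 1·(-2-5i) = 2-13i

DFT(4x + 1y) = 4·X + 1·Y = [7, 2+13i, -23, 2-13i]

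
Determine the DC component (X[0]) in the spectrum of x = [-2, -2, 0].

X[0] = Σ(n=0 to 2) x[n] · ω_3^0 = Σ x[n]
= (-2) + (-2) + (0)

X[0] = -4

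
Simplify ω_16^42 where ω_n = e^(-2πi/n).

Since ω_16^16 = 1, powers reduce modulo 16.
42 mod 16 = 10
So ω_16^42 = ω_16^10 = e^(-2πi·10/16)

ω_16^42 = ω_16^10 = -0.7071+0.7071i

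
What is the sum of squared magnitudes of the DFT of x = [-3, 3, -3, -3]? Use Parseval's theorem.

Parseval: Σ|x[n]|² = (1/N)Σ|X[k]|², so Σ|X[k]|² = N·Σ|x[n]|² = 4·36.0000

Σ|X[k]|² = N·Σ|x[n]|² = 4·36.0000 = 144.0000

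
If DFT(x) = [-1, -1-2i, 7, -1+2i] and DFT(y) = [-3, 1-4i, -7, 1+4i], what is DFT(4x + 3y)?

By linearity: DFT(4x + 3y) = 4·DFT(x) + 3·DFT(y)
= 4·[-1, -1-2i, 7, -1+2i] + 3·[-3, 1-4i, -7, 1+4i]

Computing element-wise:
Z[0] = 4·(-1) + 3·(-3) = -13
Z[1] = 4·(-1-2i) + 3·(1-4i) = -1-20i
Z[2] = 4·(7) + 3·(-7) = 7
Z[3] = 4·(-1+2i) + 3·(1+4i) = -1+20i

DFT(4x + 3y) = 4·X + 3·Y = [-13, -1-20i, 7, -1+20i]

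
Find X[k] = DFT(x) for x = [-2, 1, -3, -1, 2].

X[k] = Σ(n=0 to 4) x[n] · ω_5^(nk)
where ω_5 = e^(-2πi/5)

Computing each X[k]:
X[0] = -3
X[1] = 2.1631+2.1266i
X[2] = -5.6631-1.3143i
X[3] = -5.6631+1.3143i
X[4] = 2.1631-2.1266i

X = [-3, 2.1631+2.1266i, -5.6631-1.3143i, -5.6631+1.3143i, 2.1631-2.1266i]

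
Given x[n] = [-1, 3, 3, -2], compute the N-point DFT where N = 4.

X[k] = Σ(n=0 to 3) x[n] · ω_4^(nk)
where ω_4 = e^(-2πi/4)

Computing each X[k]:
X[0] = 3
X[1] = -4-5i
X[2] = 1
X[3] = -4+5i

X = [3, -4-5i, 1, -4+5i]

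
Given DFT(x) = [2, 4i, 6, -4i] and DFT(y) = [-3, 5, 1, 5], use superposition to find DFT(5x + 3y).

By linearity: DFT(5x + 3y) = 5·DFT(x) + 3·DFT(y)
= 5·[2, 4i, 6, -4i] + 3·[-3, 5, 1, 5]

Computing element-wise:
Z[0] = 5·(2) + 3·(-3) = 1
Z[1] = 5·(4i) + 3·(5) = 15+20i
Z[2] = 5·(6) + 3·(1) = 33
Z[3] = 5·(-4i) + 3·(5) = 15-20i

DFT(5x + 3y) = 5·X + 3·Y = [1, 15+20i, 33, 15-20i]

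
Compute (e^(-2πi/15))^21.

Since ω_15^15 = 1, powers reduce modulo 15.
21 mod 15 = 6
So ω_15^21 = ω_15^6 = e^(-2πi·6/15)

ω_15^21 = ω_15^6 = -0.8090-0.5878i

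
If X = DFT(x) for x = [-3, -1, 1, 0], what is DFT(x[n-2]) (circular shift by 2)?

Time shift by 2: X_shifted[k] = ω_4^(2k) · X[k]
Shifted x = [1, 0, -3, -1]

DFT(x[n-2]) = [-3, 4-1i, -1, 4+1i]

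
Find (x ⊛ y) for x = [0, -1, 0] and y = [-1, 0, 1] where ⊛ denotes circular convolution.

(x ⊛ y)[n] = Σ(m=0 to 2) x[m] · y[(n-m) mod 3]

Computing each output sample:
(x ⊛ y)[0] = -1
(x ⊛ y)[1] = 1
(x ⊛ y)[2] = 0

x ⊛ y = [-1, 1, 0]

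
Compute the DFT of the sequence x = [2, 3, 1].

X[k] = Σ(n=0 to 2) x[n] · ω_3^(nk)
where ω_3 = e^(-2πi/3)

Computing each X[k]:
X[0] = 6
X[1] = -1.7321i
X[2] = 1.7321i

X = [6, -1.7321i, 1.7321i]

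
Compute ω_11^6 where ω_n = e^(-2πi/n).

ω_11^6 = e^(-2πi·6/11)
= cos(-2π·6/11) + i·sin(-2π·6/11)
= cos(-12π/11) + i·sin(-12π/11)

ω_11^6 = cos(-12π/11) + i·sin(-12π/11) = -0.9595+0.2817i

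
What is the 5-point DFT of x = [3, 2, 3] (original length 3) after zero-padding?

Original 3-point DFT: [8, 0.5000+0.8660i, 0.5000-0.8660i]
Zero-padded 5-point DFT provides frequency interpolation.

DFT_5([x, 0, ...]) = [8, 1.1910-3.6655i, 2.3090+1.6776i, 2.3090-1.6776i, 1.1910+3.6655i]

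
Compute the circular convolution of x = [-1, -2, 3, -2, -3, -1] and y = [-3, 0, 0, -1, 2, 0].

(x ⊛ y)[n] = Σ(m=0 to 5) x[m] · y[(n-m) mod 6]

Computing each output sample:
(x ⊛ y)[0] = 11
(x ⊛ y)[1] = 5
(x ⊛ y)[2] = -14
(x ⊛ y)[3] = 5
(x ⊛ y)[4] = 9
(x ⊛ y)[5] = -4

x ⊛ y = [11, 5, -14, 5, 9, -4]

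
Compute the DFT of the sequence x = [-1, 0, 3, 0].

X[k] = Σ(n=0 to 3) x[n] · ω_4^(nk)
where ω_4 = e^(-2πi/4)

Computing each X[k]:
X[0] = 2
X[1] = -4
X[2] = 2
X[3] = -4

X = [2, -4, 2, -4]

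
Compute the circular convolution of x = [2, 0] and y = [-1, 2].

(x ⊛ y)[n] = Σ(m=0 to 1) x[m] · y[(n-m) mod 2]

Computing each output sample:
(x ⊛ y)[0] = -2
(x ⊛ y)[1] = 4

x ⊛ y = [-2, 4]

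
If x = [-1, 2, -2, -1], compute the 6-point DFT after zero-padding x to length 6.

Original 4-point DFT: [-2, 1-3i, -4, 1+3i]
Zero-padded 6-point DFT provides frequency interpolation.

DFT_6([x, 0, ...]) = [-2, 2, -2.0000-3.4641i, -4, -2.0000+3.4641i, 2]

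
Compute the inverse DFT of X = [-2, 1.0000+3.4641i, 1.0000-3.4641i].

x[n] = (1/3) Σ(k=0 to 2) X[k] · e^(2πikn/3)

Computing each x[n]:
x[0] = 0
x[1] = -3
x[2] = 1

x = [0, -3, 1]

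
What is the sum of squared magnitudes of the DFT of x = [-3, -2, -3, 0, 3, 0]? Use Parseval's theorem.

Parseval: Σ|x[n]|² = (1/N)Σ|X[k]|², so Σ|X[k]|² = N·Σ|x[n]|² = 6·31.0000

Σ|X[k]|² = N·Σ|x[n]|² = 6·31.0000 = 186.0000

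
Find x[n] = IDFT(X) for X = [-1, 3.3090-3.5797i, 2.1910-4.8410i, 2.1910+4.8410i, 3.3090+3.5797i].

x[n] = (1/5) Σ(k=0 to 4) X[k] · e^(2πikn/5)

Computing each x[n]:
x[0] = 2
x[1] = 2
x[2] = -2
x[3] = 0
x[4] = -3

x = [2, 2, -2, 0, -3]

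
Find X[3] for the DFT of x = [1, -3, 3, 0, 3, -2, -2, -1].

X[3] = Σ(n=0 to 7) x[n] · ω_8^(3n) where ω_8 = e^(-2πi/8)
= (1)·ω_8^0 + (-3)·ω_8^3 + (3)·ω_8^6 + (0)·ω_8^9 + (3)·ω_8^12 + (-2)·ω_8^15 + (-2)·ω_8^18 + (-1)·ω_8^21

X[3] = -0.5858+5.0000i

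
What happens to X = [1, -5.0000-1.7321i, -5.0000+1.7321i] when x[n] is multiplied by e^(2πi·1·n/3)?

Modulation property: DFT(ω_3^(-1n)·x[n]) = X[(k-1) mod 3], so circularly shift X by 1 positions.

X[k-1] = [-5.0000+1.7321i, 1, -5.0000-1.7321i]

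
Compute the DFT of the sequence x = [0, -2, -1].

X[k] = Σ(n=0 to 2) x[n] · ω_3^(nk)
where ω_3 = e^(-2πi/3)

Computing each X[k]:
X[0] = -3
X[1] = 1.5000+0.8660i
X[2] = 1.5000-0.8660i

X = [-3, 1.5000+0.8660i, 1.5000-0.8660i]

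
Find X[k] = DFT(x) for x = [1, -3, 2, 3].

X[k] = Σ(n=0 to 3) x[n] · ω_4^(nk)
where ω_4 = e^(-2πi/4)

Computing each X[k]:
X[0] = 3
X[1] = -1+6i
X[2] = 3
X[3] = -1-6i

X = [3, -1+6i, 3, -1-6i]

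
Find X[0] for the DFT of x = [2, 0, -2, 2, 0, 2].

X[0] = Σ(n=0 to 5) x[n] · ω_6^0 = Σ x[n]
= (2) + (0) + (-2) + (2) + (0) + (2)

X[0] = 4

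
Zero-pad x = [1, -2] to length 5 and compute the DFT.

Original 2-point DFT: [-1, 3]
Zero-padded 5-point DFT provides frequency interpolation.

DFT_5([x, 0, ...]) = [-1, 0.3820+1.9021i, 2.6180+1.1756i, 2.6180-1.1756i, 0.3820-1.9021i]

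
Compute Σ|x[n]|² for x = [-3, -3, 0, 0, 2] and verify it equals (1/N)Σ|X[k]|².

Time domain:
Σ|x[n]|² = |-3|² + |-3|² + |0|² + |0|² + |2|² = 22.0000

Frequency domain:
(1/5)Σ|X[k]|² = (1/5)(|-4|² + |-3.3090+4.7553i|² + |-2.1910+2.9389i|² + |-2.1910-2.9389i|² + |-3.3090-4.7553i|²) = (1/5)·110.0000 = 22.0000

Both sides agree, confirming Parseval's theorem.

Σ|x[n]|² = (1/N)Σ|X[k]|² = 22.0000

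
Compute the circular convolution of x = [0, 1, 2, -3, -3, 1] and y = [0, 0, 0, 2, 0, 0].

(x ⊛ y)[n] = Σ(m=0 to 5) x[m] · y[(n-m) mod 6]

Computing each output sample:
(x ⊛ y)[0] = -6
(x ⊛ y)[1] = -6
(x ⊛ y)[2] = 2
(x ⊛ y)[3] = 0
(x ⊛ y)[4] = 2
(x ⊛ y)[5] = 4

x ⊛ y = [-6, -6, 2, 0, 2, 4]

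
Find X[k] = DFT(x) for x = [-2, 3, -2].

X[k] = Σ(n=0 to 2) x[n] · ω_3^(nk)
where ω_3 = e^(-2πi/3)

Computing each X[k]:
X[0] = -1
X[1] = -2.5000-4.3301i
X[2] = -2.5000+4.3301i

X = [-1, -2.5000-4.3301i, -2.5000+4.3301i]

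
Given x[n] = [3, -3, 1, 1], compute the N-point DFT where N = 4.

X[k] = Σ(n=0 to 3) x[n] · ω_4^(nk)
where ω_4 = e^(-2πi/4)

Computing each X[k]:
X[0] = 2
X[1] = 2+4i
X[2] = 6
X[3] = 2-4i

X = [2, 2+4i, 6, 2-4i]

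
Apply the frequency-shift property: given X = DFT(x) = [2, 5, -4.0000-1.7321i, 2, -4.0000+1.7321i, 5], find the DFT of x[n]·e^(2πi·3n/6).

Modulation property: DFT(ω_6^(-3n)·x[n]) = X[(k-3) mod 6], so circularly shift X by 3 positions.

X[k-3] = [2, -4.0000+1.7321i, 5, 2, 5, -4.0000-1.7321i]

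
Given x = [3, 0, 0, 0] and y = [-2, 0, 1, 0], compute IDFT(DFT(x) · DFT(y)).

(x ⊛ y)[n] = Σ(m=0 to 3) x[m] · y[(n-m) mod 4]

Computing each output sample:
(x ⊛ y)[0] = -6
(x ⊛ y)[1] = 0
(x ⊛ y)[2] = 3
(x ⊛ y)[3] = 0

x ⊛ y = [-6, 0, 3, 0]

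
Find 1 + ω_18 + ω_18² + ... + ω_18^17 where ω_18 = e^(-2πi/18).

Sum of all nth roots of unity equals 0 for n > 1 (geometric series with r ≠ 1).

0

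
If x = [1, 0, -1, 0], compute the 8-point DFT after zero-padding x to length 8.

Original 4-point DFT: [0, 2, 0, 2]
Zero-padded 8-point DFT provides frequency interpolation.

DFT_8([x, 0, ...]) = [0, 1+1i, 2, 1-1i, 0, 1+1i, 2, 1-1i]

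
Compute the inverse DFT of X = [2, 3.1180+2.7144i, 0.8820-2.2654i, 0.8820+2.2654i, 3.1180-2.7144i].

x[n] = (1/5) Σ(k=0 to 4) X[k] · e^(2πikn/5)

Computing each x[n]:
x[0] = 2
x[1] = 0
x[2] = -2
x[3] = 1
x[4] = 1

x = [2, 0, -2, 1, 1]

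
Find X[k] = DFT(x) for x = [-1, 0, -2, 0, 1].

X[k] = Σ(n=0 to 4) x[n] · ω_5^(nk)
where ω_5 = e^(-2πi/5)

Computing each X[k]:
X[0] = -2
X[1] = 0.9271+2.1266i
X[2] = -2.4271-1.3143i
X[3] = -2.4271+1.3143i
X[4] = 0.9271-2.1266i

X = [-2, 0.9271+2.1266i, -2.4271-1.3143i, -2.4271+1.3143i, 0.9271-2.1266i]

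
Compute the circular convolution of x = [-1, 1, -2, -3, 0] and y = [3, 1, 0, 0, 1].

(x ⊛ y)[n] = Σ(m=0 to 4) x[m] · y[(n-m) mod 5]

Computing each output sample:
(x ⊛ y)[0] = -2
(x ⊛ y)[1] = 0
(x ⊛ y)[2] = -8
(x ⊛ y)[3] = -11
(x ⊛ y)[4] = -4

x ⊛ y = [-2, 0, -8, -11, -4]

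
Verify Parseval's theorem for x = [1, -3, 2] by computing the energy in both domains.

Time domain:
Σ|x[n]|² = |1|² + |-3|² + |2|² = 14.0000

Frequency domain:
(1/3)Σ|X[k]|² = (1/3)(|0|² + |1.5000+4.3301i|² + |1.5000-4.3301i|²) = (1/3)·42.0000 = 14.0000

Both sides agree, confirming Parseval's theorem.

Σ|x[n]|² = (1/N)Σ|X[k]|² = 14.0000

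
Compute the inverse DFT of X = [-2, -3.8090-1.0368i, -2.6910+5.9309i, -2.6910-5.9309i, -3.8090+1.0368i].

x[n] = (1/5) Σ(k=0 to 4) X[k] · e^(2πikn/5)

Computing each x[n]:
x[0] = -3
x[1] = -1
x[2] = 3
x[3] = -2
x[4] = 1

x = [-3, -1, 3, -2, 1]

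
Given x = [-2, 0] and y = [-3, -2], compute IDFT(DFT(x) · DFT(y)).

(x ⊛ y)[n] = Σ(m=0 to 1) x[m] · y[(n-m) mod 2]

Computing each output sample:
(x ⊛ y)[0] = 6
(x ⊛ y)[1] = 4

x ⊛ y = [6, 4]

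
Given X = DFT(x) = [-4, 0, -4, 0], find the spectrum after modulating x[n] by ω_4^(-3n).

Modulation property: DFT(ω_4^(-3n)·x[n]) = X[(k-3) mod 4], so circularly shift X by 3 positions.

X[k-3] = [0, -4, 0, -4]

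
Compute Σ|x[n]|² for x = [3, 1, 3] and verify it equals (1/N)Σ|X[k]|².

Time domain:
Σ|x[n]|² = |3|² + |1|² + |3|² = 19.0000

Frequency domain:
(1/3)Σ|X[k]|² = (1/3)(|7|² + |1.0000+1.7321i|² + |1.0000-1.7321i|²) = (1/3)·57.0000 = 19.0000

Both sides agree, confirming Parseval's theorem.

Σ|x[n]|² = (1/N)Σ|X[k]|² = 19.0000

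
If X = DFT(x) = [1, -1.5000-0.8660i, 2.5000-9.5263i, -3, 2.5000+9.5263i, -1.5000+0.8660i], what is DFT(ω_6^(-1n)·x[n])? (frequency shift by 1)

Modulation property: DFT(ω_6^(-1n)·x[n]) = X[(k-1) mod 6], so circularly shift X by 1 positions.

X[k-1] = [-1.5000+0.8660i, 1, -1.5000-0.8660i, 2.5000-9.5263i, -3, 2.5000+9.5263i]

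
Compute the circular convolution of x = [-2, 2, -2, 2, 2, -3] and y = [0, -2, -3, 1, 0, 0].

(x ⊛ y)[n] = Σ(m=0 to 5) x[m] · y[(n-m) mod 6]

Computing each output sample:
(x ⊛ y)[0] = 2
(x ⊛ y)[1] = 15
(x ⊛ y)[2] = -1
(x ⊛ y)[3] = -4
(x ⊛ y)[4] = 4
(x ⊛ y)[5] = -12

x ⊛ y = [2, 15, -1, -4, 4, -12]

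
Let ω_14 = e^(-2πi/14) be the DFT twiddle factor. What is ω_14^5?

ω_14^5 = e^(-2πi·5/14)
= cos(-2π·5/14) + i·sin(-2π·5/14)
= cos(-10π/14) + i·sin(-10π/14)

ω_14^5 = cos(-10π/14) + i·sin(-10π/14) = -0.6235-0.7818i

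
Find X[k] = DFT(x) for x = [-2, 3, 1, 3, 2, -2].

X[k] = Σ(n=0 to 5) x[n] · ω_6^(nk)
where ω_6 = e^(-2πi/6)

Computing each X[k]:
X[0] = 5
X[1] = -6.0000-3.4641i
X[2] = -1.0000-5.1962i
X[3] = -3
X[4] = -1.0000+5.1962i
X[5] = -6.0000+3.4641i

X = [5, -6.0000-3.4641i, -1.0000-5.1962i, -3, -1.0000+5.1962i, -6.0000+3.4641i]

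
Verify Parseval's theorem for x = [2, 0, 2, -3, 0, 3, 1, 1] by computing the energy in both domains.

Time domain:
Σ|x[n]|² = |2|² + |0|² + |2|² + |-3|² + |0|² + |3|² + |1|² + |1|² = 28.0000

Frequency domain:
(1/8)Σ|X[k]|² = (1/8)(|6|² + |2.7071+3.9497i|² + |-1-5i|² + |1.2929+5.9497i|² + |4|² + |1.2929-5.9497i|² + |-1+5i|² + |2.7071-3.9497i|²) = (1/8)·224.0000 = 28.0000

Both sides agree, confirming Parseval's theorem.

Σ|x[n]|² = (1/N)Σ|X[k]|² = 28.0000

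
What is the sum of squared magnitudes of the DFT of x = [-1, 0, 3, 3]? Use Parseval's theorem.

Parseval: Σ|x[n]|² = (1/N)Σ|X[k]|², so Σ|X[k]|² = N·Σ|x[n]|² = 4·19.0000

Σ|X[k]|² = N·Σ|x[n]|² = 4·19.0000 = 76.0000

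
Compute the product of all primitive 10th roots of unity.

The primitive 10th roots of unity are ω_10^k for k coprime to 10: k ∈ {1, 3, 7, 9}
Their product equals the constant term of the cyclotomic polynomial Φ_10(x) up to sign.
For n ≥ 3, the product of all primitive nth roots of unity is 1. (For n=1 it is 1; for n=2 it is -1.)

1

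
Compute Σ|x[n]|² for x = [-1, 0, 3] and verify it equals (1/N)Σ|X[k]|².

Time domain:
Σ|x[n]|² = |-1|² + |0|² + |3|² = 10.0000

Frequency domain:
(1/3)Σ|X[k]|² = (1/3)(|2|² + |-2.5000+2.5981i|² + |-2.5000-2.5981i|²) = (1/3)·30.0000 = 10.0000

Both sides agree, confirming Parseval's theorem.

Σ|x[n]|² = (1/N)Σ|X[k]|² = 10.0000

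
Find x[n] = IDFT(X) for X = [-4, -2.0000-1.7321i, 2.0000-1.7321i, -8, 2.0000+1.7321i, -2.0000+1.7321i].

x[n] = (1/6) Σ(k=0 to 5) X[k] · e^(2πikn/6)

Computing each x[n]:
x[0] = -2
x[1] = 1
x[2] = -2
x[3] = 2
x[4] = -2
x[5] = -1

x = [-2, 1, -2, 2, -2, -1]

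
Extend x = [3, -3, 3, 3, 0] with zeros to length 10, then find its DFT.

Original 5-point DFT: [6, -2.7812+2.8532i, 7.2812+1.7634i, 7.2812-1.7634i, -2.7812-2.8532i]
Zero-padded 10-point DFT provides frequency interpolation.

DFT_10([x, 0, ...]) = [6, 0.5729-3.9430i, -2.7812+2.8532i, 3.9271+6.3799i, 7.2812+1.7634i, 6, 7.2812-1.7634i, 3.9271-6.3799i, -2.7812-2.8532i, 0.5729+3.9430i]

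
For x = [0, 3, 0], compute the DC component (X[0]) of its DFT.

X[0] = Σ(n=0 to 2) x[n] · ω_3^0 = Σ x[n]
= (0) + (3) + (0)

X[0] = 3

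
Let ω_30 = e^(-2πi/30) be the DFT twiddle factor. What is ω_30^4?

ω_30^4 = e^(-2πi·4/30)
= cos(-2π·4/30) + i·sin(-2π·4/30)
= cos(-8π/30) + i·sin(-8π/30)

ω_30^4 = cos(-8π/30) + i·sin(-8π/30) = 0.6691-0.7431i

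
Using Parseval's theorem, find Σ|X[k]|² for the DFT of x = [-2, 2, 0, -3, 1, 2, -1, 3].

Parseval: Σ|x[n]|² = (1/N)Σ|X[k]|², so Σ|X[k]|² = N·Σ|x[n]|² = 8·32.0000

Σ|X[k]|² = N·Σ|x[n]|² = 8·32.0000 = 256.0000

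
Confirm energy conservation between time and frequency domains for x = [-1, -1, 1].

Time domain:
Σ|x[n]|² = |-1|² + |-1|² + |1|² = 3.0000

Frequency domain:
(1/3)Σ|X[k]|² = (1/3)(|-1|² + |-1.0000+1.7321i|² + |-1.0000-1.7321i|²) = (1/3)·9.0000 = 3.0000

Both sides agree, confirming Parseval's theorem.

Σ|x[n]|² = (1/N)Σ|X[k]|² = 3.0000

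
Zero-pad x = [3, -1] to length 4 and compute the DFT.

Original 2-point DFT: [2, 4]
Zero-padded 4-point DFT provides frequency interpolation.

DFT_4([x, 0, ...]) = [2, 3+1i, 4, 3-1i]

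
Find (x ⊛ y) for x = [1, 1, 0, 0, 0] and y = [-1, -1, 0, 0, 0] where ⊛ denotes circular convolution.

(x ⊛ y)[n] = Σ(m=0 to 4) x[m] · y[(n-m) mod 5]

Computing each output sample:
(x ⊛ y)[0] = -1
(x ⊛ y)[1] = -2
(x ⊛ y)[2] = -1
(x ⊛ y)[3] = 0
(x ⊛ y)[4] = 0

x ⊛ y = [-1, -2, -1, 0, 0]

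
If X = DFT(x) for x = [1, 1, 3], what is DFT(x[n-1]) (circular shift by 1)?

Time shift by 1: X_shifted[k] = ω_3^(1k) · X[k]
Shifted x = [3, 1, 1]

DFT(x[n-1]) = [5, 2, 2]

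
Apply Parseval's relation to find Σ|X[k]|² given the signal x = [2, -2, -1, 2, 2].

Parseval: Σ|x[n]|² = (1/N)Σ|X[k]|², so Σ|X[k]|² = N·Σ|x[n]|² = 5·17.0000

Σ|X[k]|² = N·Σ|x[n]|² = 5·17.0000 = 85.0000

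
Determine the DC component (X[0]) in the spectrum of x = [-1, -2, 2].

X[0] = Σ(n=0 to 2) x[n] · ω_3^0 = Σ x[n]
= (-1) + (-2) + (2)

X[0] = -1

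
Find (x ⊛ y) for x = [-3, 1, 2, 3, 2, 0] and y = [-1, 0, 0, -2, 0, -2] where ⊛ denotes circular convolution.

(x ⊛ y)[n] = Σ(m=0 to 5) x[m] · y[(n-m) mod 6]

Computing each output sample:
(x ⊛ y)[0] = -5
(x ⊛ y)[1] = -9
(x ⊛ y)[2] = -8
(x ⊛ y)[3] = -1
(x ⊛ y)[4] = -4
(x ⊛ y)[5] = 2

x ⊛ y = [-5, -9, -8, -1, -4, 2]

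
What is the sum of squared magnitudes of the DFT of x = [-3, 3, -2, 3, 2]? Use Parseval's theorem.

Parseval: Σ|x[n]|² = (1/N)Σ|X[k]|², so Σ|X[k]|² = N·Σ|x[n]|² = 5·35.0000

Σ|X[k]|² = N·Σ|x[n]|² = 5·35.0000 = 175.0000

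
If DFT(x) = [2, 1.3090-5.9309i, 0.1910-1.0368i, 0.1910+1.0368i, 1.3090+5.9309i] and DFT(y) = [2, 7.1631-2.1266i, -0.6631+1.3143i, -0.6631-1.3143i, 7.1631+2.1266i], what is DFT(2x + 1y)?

By linearity: DFT(2x + 1y) = 2·DFT(x) + 1·DFT(y)
= 2·[2, 1.3090-5.9309i, 0.1910-1.0368i, 0.1910+1.0368i, 1.3090+5.9309i] + 1·[2, 7.1631-2.1266i, -0.6631+1.3143i, -0.6631-1.3143i, 7.1631+2.1266i]

Computing element-wise:
Z[0] = 2·(2) + 1·(2) = 6
Z[1] = 2·(1.3090-5.9309i) + 1·(7.1631-2.1266i) = 9.7811-13.9884i
Z[2] = 2·(0.1910-1.0368i) + 1·(-0.6631+1.3143i) = -0.2811-0.7593i
Z[3] = 2·(0.1910+1.0368i) + 1·(-0.6631-1.3143i) = -0.2811+0.7593i
Z[4] = 2·(1.3090+5.9309i) + 1·(7.1631+2.1266i) = 9.7811+13.9884i

DFT(2x + 1y) = 2·X + 1·Y = [6, 9.7811-13.9884i, -0.2811-0.7593i, -0.2811+0.7593i, 9.7811+13.9884i]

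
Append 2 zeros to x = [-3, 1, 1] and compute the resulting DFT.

Original 3-point DFT: [-1, -4, -4]
Zero-padded 5-point DFT provides frequency interpolation.

DFT_5([x, 0, ...]) = [-1, -3.5000-1.5388i, -3.5000+0.3633i, -3.5000-0.3633i, -3.5000+1.5388i]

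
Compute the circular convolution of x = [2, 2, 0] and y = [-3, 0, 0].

(x ⊛ y)[n] = Σ(m=0 to 2) x[m] · y[(n-m) mod 3]

Computing each output sample:
(x ⊛ y)[0] = -6
(x ⊛ y)[1] = -6
(x ⊛ y)[2] = 0

x ⊛ y = [-6, -6, 0]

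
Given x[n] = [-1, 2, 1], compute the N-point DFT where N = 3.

X[k] = Σ(n=0 to 2) x[n] · ω_3^(nk)
where ω_3 = e^(-2πi/3)

Computing each X[k]:
X[0] = 2
X[1] = -2.5000-0.8660i
X[2] = -2.5000+0.8660i

X = [2, -2.5000-0.8660i, -2.5000+0.8660i]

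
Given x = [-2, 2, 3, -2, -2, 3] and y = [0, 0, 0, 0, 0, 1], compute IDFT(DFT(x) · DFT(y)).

(x ⊛ y)[n] = Σ(m=0 to 5) x[m] · y[(n-m) mod 6]

Computing each output sample:
(x ⊛ y)[0] = 2
(x ⊛ y)[1] = 3
(x ⊛ y)[2] = -2
(x ⊛ y)[3] = -2
(x ⊛ y)[4] = 3
(x ⊛ y)[5] = -2

x ⊛ y = [2, 3, -2, -2, 3, -2]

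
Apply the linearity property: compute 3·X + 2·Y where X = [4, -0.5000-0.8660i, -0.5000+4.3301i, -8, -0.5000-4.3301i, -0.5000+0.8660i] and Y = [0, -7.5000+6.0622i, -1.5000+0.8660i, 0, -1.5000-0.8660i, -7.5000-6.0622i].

By linearity: DFT(3x + 2y) = 3·DFT(x) + 2·DFT(y)
= 3·[4, -0.5000-0.8660i, -0.5000+4.3301i, -8, -0.5000-4.3301i, -0.5000+0.8660i] + 2·[0, -7.5000+6.0622i, -1.5000+0.8660i, 0, -1.5000-0.8660i, -7.5000-6.0622i]

Computing element-wise:
Z[0] = 3·(4) + 2·(0) = 12
Z[1] = 3·(-0.5000-0.8660i) + 2·(-7.5000+6.0622i) = -16.5000+9.5264i
Z[2] = 3·(-0.5000+4.3301i) + 2·(-1.5000+0.8660i) = -4.5000+14.7223i
Z[3] = 3·(-8) + 2·(0) = -24
Z[4] = 3·(-0.5000-4.3301i) + 2·(-1.5000-0.8660i) = -4.5000-14.7223i
Z[5] = 3·(-0.5000+0.8660i) + 2·(-7.5000-6.0622i) = -16.5000-9.5264i

DFT(3x + 2y) = 3·X + 2·Y = [12, -16.5000+9.5264i, -4.5000+14.7223i, -24, -4.5000-14.7223i, -16.5000-9.5264i]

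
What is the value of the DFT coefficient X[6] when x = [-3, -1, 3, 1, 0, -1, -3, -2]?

X[6] = Σ(n=0 to 7) x[n] · ω_8^(6n) where ω_8 = e^(-2πi/8)
= (-3)·ω_8^0 + (-1)·ω_8^6 + (3)·ω_8^12 + (1)·ω_8^18 + (0)·ω_8^24 + (-1)·ω_8^30 + (-3)·ω_8^36 + (-2)·ω_8^42

X[6] = -3-1i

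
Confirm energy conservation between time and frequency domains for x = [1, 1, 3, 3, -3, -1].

Time domain:
Σ|x[n]|² = |1|² + |1|² + |3|² + |3|² + |-3|² + |-1|² = 30.0000

Frequency domain:
(1/6)Σ|X[k]|² = (1/6)(|4|² + |-2.0000-6.9282i|² + |4.0000+3.4641i|² + |-2|² + |4.0000-3.4641i|² + |-2.0000+6.9282i|²) = (1/6)·180.0000 = 30.0000

Both sides agree, confirming Parseval's theorem.

Σ|x[n]|² = (1/N)Σ|X[k]|² = 30.0000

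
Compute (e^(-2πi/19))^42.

Since ω_19^19 = 1, powers reduce modulo 19.
42 mod 19 = 4
So ω_19^42 = ω_19^4 = e^(-2πi·4/19)

ω_19^42 = ω_19^4 = 0.2455-0.9694i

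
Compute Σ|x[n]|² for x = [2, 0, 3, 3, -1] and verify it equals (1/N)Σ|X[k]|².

Time domain:
Σ|x[n]|² = |2|² + |0|² + |3|² + |3|² + |-1|² = 23.0000

Frequency domain:
(1/5)Σ|X[k]|² = (1/5)(|7|² + |-3.1631-0.9511i|² + |4.6631-0.5878i|² + |4.6631+0.5878i|² + |-3.1631+0.9511i|²) = (1/5)·115.0000 = 23.0000

Both sides agree, confirming Parseval's theorem.

Σ|x[n]|² = (1/N)Σ|X[k]|² = 23.0000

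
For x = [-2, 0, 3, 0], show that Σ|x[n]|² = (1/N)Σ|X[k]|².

Time domain:
Σ|x[n]|² = |-2|² + |0|² + |3|² + |0|² = 13.0000

Frequency domain:
(1/4)Σ|X[k]|² = (1/4)(|1|² + |-5|² + |1|² + |-5|²) = (1/4)·52.0000 = 13.0000

Both sides agree, confirming Parseval's theorem.

Σ|x[n]|² = (1/N)Σ|X[k]|² = 13.0000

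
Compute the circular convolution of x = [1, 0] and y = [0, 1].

(x ⊛ y)[n] = Σ(m=0 to 1) x[m] · y[(n-m) mod 2]

Computing each output sample:
(x ⊛ y)[0] = 0
(x ⊛ y)[1] = 1

x ⊛ y = [0, 1]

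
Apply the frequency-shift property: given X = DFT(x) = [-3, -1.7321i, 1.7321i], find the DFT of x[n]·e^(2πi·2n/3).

Modulation property: DFT(ω_3^(-2n)·x[n]) = X[(k-2) mod 3], so circularly shift X by 2 positions.

X[k-2] = [-1.7321i, 1.7321i, -3]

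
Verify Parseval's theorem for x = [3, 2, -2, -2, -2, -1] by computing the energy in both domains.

Time domain:
Σ|x[n]|² = |3|² + |2|² + |-2|² + |-2|² + |-2|² + |-1|² = 26.0000

Frequency domain:
(1/6)Σ|X[k]|² = (1/6)(|-2|² + |7.5000-2.5981i|² + |2.5000-2.5981i|² + |0|² + |2.5000+2.5981i|² + |7.5000+2.5981i|²) = (1/6)·156.0000 = 26.0000

Both sides agree, confirming Parseval's theorem.

Σ|x[n]|² = (1/N)Σ|X[k]|² = 26.0000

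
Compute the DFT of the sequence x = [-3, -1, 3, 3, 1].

X[k] = Σ(n=0 to 4) x[n] · ω_5^(nk)
where ω_5 = e^(-2πi/5)

Computing each X[k]:
X[0] = 3
X[1] = -7.8541+1.9021i
X[2] = -1.1459+1.1756i
X[3] = -1.1459-1.1756i
X[4] = -7.8541-1.9021i

X = [3, -7.8541+1.9021i, -1.1459+1.1756i, -1.1459-1.1756i, -7.8541-1.9021i]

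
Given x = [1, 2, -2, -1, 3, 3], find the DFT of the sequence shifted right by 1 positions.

Time shift by 1: X_shifted[k] = ω_6^(1k) · X[k]
Shifted x = [3, 1, 2, -2, -1, 3]

DFT(x[n-1]) = [6, 6.5000-0.8660i, -1.5000+4.3301i, 2, -1.5000-4.3301i, 6.5000+0.8660i]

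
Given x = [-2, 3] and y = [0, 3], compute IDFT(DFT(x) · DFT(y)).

(x ⊛ y)[n] = Σ(m=0 to 1) x[m] · y[(n-m) mod 2]

Computing each output sample:
(x ⊛ y)[0] = 9
(x ⊛ y)[1] = -6

x ⊛ y = [9, -6]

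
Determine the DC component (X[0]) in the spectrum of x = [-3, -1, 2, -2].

X[0] = Σ(n=0 to 3) x[n] · ω_4^0 = Σ x[n]
= (-3) + (-1) + (2) + (-2)

X[0] = -4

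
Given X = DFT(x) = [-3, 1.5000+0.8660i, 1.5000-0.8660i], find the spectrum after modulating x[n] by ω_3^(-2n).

Modulation property: DFT(ω_3^(-2n)·x[n]) = X[(k-2) mod 3], so circularly shift X by 2 positions.

X[k-2] = [1.5000+0.8660i, 1.5000-0.8660i, -3]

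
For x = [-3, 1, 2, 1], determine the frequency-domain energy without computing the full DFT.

Parseval: Σ|x[n]|² = (1/N)Σ|X[k]|², so Σ|X[k]|² = N·Σ|x[n]|² = 4·15.0000

Σ|X[k]|² = N·Σ|x[n]|² = 4·15.0000 = 60.0000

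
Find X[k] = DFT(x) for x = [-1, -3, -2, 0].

X[k] = Σ(n=0 to 3) x[n] · ω_4^(nk)
where ω_4 = e^(-2πi/4)

Computing each X[k]:
X[0] = -6
X[1] = 1+3i
X[2] = 0
X[3] = 1-3i

X = [-6, 1+3i, 0, 1-3i]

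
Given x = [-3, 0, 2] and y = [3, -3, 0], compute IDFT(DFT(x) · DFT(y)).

(x ⊛ y)[n] = Σ(m=0 to 2) x[m] · y[(n-m) mod 3]

Computing each output sample:
(x ⊛ y)[0] = -15
(x ⊛ y)[1] = 9
(x ⊛ y)[2] = 6

x ⊛ y = [-15, 9, 6]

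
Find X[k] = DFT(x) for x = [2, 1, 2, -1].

X[k] = Σ(n=0 to 3) x[n] · ω_4^(nk)
where ω_4 = e^(-2πi/4)

Computing each X[k]:
X[0] = 4
X[1] = -2i
X[2] = 4
X[3] = 2i

X = [4, -2i, 4, 2i]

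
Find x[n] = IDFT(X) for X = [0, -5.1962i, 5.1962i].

x[n] = (1/3) Σ(k=0 to 2) X[k] · e^(2πikn/3)

Computing each x[n]:
x[0] = 0
x[1] = 3
x[2] = -3

x = [0, 3, -3]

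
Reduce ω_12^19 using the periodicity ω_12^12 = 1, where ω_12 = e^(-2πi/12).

Since ω_12^12 = 1, powers reduce modulo 12.
19 mod 12 = 7
So ω_12^19 = ω_12^7 = e^(-2πi·7/12)

ω_12^19 = ω_12^7 = -0.8660+0.5000i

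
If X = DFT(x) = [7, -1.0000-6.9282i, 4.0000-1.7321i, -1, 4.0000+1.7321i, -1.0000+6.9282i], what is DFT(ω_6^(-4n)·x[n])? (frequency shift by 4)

Modulation property: DFT(ω_6^(-4n)·x[n]) = X[(k-4) mod 6], so circularly shift X by 4 positions.

X[k-4] = [4.0000-1.7321i, -1, 4.0000+1.7321i, -1.0000+6.9282i, 7, -1.0000-6.9282i]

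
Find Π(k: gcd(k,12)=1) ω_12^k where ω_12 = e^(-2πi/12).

The primitive 12th roots of unity are ω_12^k for k coprime to 12: k ∈ {1, 5, 7, 11}
Their product equals the constant term of the cyclotomic polynomial Φ_12(x) up to sign.
For n ≥ 3, the product of all primitive nth roots of unity is 1. (For n=1 it is 1; for n=2 it is -1.)

1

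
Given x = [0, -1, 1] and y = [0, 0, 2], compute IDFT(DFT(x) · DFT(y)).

(x ⊛ y)[n] = Σ(m=0 to 2) x[m] · y[(n-m) mod 3]

Computing each output sample:
(x ⊛ y)[0] = -2
(x ⊛ y)[1] = 2
(x ⊛ y)[2] = 0

x ⊛ y = [-2, 2, 0]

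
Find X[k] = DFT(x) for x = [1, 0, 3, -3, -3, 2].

X[k] = Σ(n=0 to 5) x[n] · ω_6^(nk)
where ω_6 = e^(-2πi/6)

Computing each X[k]:
X[0] = 0
X[1] = 5.0000-3.4641i
X[2] = -3.0000+6.9282i
X[3] = 2
X[4] = -3.0000-6.9282i
X[5] = 5.0000+3.4641i

X = [0, 5.0000-3.4641i, -3.0000+6.9282i, 2, -3.0000-6.9282i, 5.0000+3.4641i]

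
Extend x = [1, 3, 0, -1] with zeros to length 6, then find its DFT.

Original 4-point DFT: [3, 1-4i, -1, 1+4i]
Zero-padded 6-point DFT provides frequency interpolation.

DFT_6([x, 0, ...]) = [3, 3.5000-2.5981i, -1.5000-2.5981i, -1, -1.5000+2.5981i, 3.5000+2.5981i]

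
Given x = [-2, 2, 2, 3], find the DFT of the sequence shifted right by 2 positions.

Time shift by 2: X_shifted[k] = ω_4^(2k) · X[k]
Shifted x = [2, 3, -2, 2]

DFT(x[n-2]) = [5, 4-1i, -5, 4+1i]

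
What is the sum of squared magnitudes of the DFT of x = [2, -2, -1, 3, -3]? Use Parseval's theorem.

Parseval: Σ|x[n]|² = (1/N)Σ|X[k]|², so Σ|X[k]|² = N·Σ|x[n]|² = 5·27.0000

Σ|X[k]|² = N·Σ|x[n]|² = 5·27.0000 = 135.0000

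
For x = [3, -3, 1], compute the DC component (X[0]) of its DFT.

X[0] = Σ(n=0 to 2) x[n] · ω_3^0 = Σ x[n]
= (3) + (-3) + (1)

X[0] = 1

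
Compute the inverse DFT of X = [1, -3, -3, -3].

x[n] = (1/4) Σ(k=0 to 3) X[k] · e^(2πikn/4)

Computing each x[n]:
x[0] = -2
x[1] = 1
x[2] = 1
x[3] = 1

x = [-2, 1, 1, 1]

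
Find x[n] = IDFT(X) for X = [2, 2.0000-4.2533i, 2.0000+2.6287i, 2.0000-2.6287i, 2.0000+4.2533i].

x[n] = (1/5) Σ(k=0 to 4) X[k] · e^(2πikn/5)

Computing each x[n]:
x[0] = 2
x[1] = 1
x[2] = 2
x[3] = -2
x[4] = -1

x = [2, 1, 2, -2, -1]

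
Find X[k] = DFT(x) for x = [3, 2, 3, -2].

X[k] = Σ(n=0 to 3) x[n] · ω_4^(nk)
where ω_4 = e^(-2πi/4)

Computing each X[k]:
X[0] = 6
X[1] = -4i
X[2] = 6
X[3] = 4i

X = [6, -4i, 6, 4i]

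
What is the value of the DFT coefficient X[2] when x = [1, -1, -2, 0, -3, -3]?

X[2] = Σ(n=0 to 5) x[n] · ω_6^(2n) where ω_6 = e^(-2πi/6)
= (1)·ω_6^0 + (-1)·ω_6^2 + (-2)·ω_6^4 + (0)·ω_6^6 + (-3)·ω_6^8 + (-3)·ω_6^10

X[2] = 5.5000-0.8660i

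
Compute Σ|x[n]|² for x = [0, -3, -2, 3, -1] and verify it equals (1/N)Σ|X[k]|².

Time domain:
Σ|x[n]|² = |0|² + |-3|² + |-2|² + |3|² + |-1|² = 23.0000

Frequency domain:
(1/5)Σ|X[k]|² = (1/5)(|-3|² + |-2.0451+4.8410i|² + |3.5451-3.5797i|² + |3.5451+3.5797i|² + |-2.0451-4.8410i|²) = (1/5)·115.0000 = 23.0000

Both sides agree, confirming Parseval's theorem.

Σ|x[n]|² = (1/N)Σ|X[k]|² = 23.0000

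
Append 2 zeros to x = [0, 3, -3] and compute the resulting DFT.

Original 3-point DFT: [0, -5.1962i, 5.1962i]
Zero-padded 5-point DFT provides frequency interpolation.

DFT_5([x, 0, ...]) = [0, 3.3541-1.0898i, -3.3541-4.6165i, -3.3541+4.6165i, 3.3541+1.0898i]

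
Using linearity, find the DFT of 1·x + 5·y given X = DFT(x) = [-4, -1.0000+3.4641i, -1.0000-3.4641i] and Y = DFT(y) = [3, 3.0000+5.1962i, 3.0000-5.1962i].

By linearity: DFT(1x + 5y) = 1·DFT(x) + 5·DFT(y)
= 1·[-4, -1.0000+3.4641i, -1.0000-3.4641i] + 5·[3, 3.0000+5.1962i, 3.0000-5.1962i]

Computing element-wise:
Z[0] = 1·(-4) + 5·(3) = 11
Z[1] = 1·(-1.0000+3.4641i) + 5·(3.0000+5.1962i) = 14.0000+29.4451i
Z[2] = 1·(-1.0000-3.4641i) + 5·(3.0000-5.1962i) = 14.0000-29.4451i

DFT(1x + 5y) = 1·X + 5·Y = [11, 14.0000+29.4451i, 14.0000-29.4451i]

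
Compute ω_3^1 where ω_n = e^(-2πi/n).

ω_3^1 = e^(-2πi·1/3)
= cos(-2π·1/3) + i·sin(-2π·1/3)
= cos(-2π/3) + i·sin(-2π/3)

ω_3^1 = cos(-2π/3) + i·sin(-2π/3) = -0.5000-0.8660i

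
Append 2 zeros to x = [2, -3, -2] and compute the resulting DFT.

Original 3-point DFT: [-3, 4.5000+0.8660i, 4.5000-0.8660i]
Zero-padded 5-point DFT provides frequency interpolation.

DFT_5([x, 0, ...]) = [-3, 2.6910+4.0287i, 3.8090-0.1388i, 3.8090+0.1388i, 2.6910-4.0287i]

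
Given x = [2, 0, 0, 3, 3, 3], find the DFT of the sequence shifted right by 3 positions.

Time shift by 3: X_shifted[k] = ω_6^(3k) · X[k]
Shifted x = [3, 3, 3, 2, 0, 0]

DFT(x[n-3]) = [11, 1.0000-5.1962i, 2, 1, 2, 1.0000+5.1962i]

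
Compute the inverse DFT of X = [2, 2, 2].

x[n] = (1/3) Σ(k=0 to 2) X[k] · e^(2πikn/3)

Computing each x[n]:
x[0] = 2
x[1] = 0
x[2] = 0

x = [2, 0, 0]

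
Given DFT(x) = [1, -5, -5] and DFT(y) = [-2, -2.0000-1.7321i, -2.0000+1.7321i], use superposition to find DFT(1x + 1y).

By linearity: DFT(1x + 1y) = 1·DFT(x) + 1·DFT(y)
= 1·[1, -5, -5] + 1·[-2, -2.0000-1.7321i, -2.0000+1.7321i]

Computing element-wise:
Z[0] = 1·(1) + 1·(-2) = -1
Z[1] = 1·(-5) + 1·(-2.0000-1.7321i) = -7.0000-1.7321i
Z[2] = 1·(-5) + 1·(-2.0000+1.7321i) = -7.0000+1.7321i

DFT(1x + 1y) = 1·X + 1·Y = [-1, -7.0000-1.7321i, -7.0000+1.7321i]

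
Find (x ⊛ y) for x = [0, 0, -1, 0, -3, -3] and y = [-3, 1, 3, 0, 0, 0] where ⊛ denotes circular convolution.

(x ⊛ y)[n] = Σ(m=0 to 5) x[m] · y[(n-m) mod 6]

Computing each output sample:
(x ⊛ y)[0] = -12
(x ⊛ y)[1] = -9
(x ⊛ y)[2] = 3
(x ⊛ y)[3] = -1
(x ⊛ y)[4] = 6
(x ⊛ y)[5] = 6

x ⊛ y = [-12, -9, 3, -1, 6, 6]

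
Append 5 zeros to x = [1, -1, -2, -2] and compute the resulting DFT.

Original 4-point DFT: [-4, 3-1i, 2, 3+1i]
Zero-padded 9-point DFT provides frequency interpolation.

DFT_9([x, 0, ...]) = [-4, 0.8867+4.3445i, 3.7057-0.0632i, 0.5000-0.8660i, 1.4076+0.7885i, 1.4076-0.7885i, 0.5000+0.8660i, 3.7057+0.0632i, 0.8867-4.3445i]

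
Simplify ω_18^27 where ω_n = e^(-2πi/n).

Since ω_18^18 = 1, powers reduce modulo 18.
27 mod 18 = 9
So ω_18^27 = ω_18^9 = e^(-2πi·9/18)

ω_18^27 = ω_18^9 = -1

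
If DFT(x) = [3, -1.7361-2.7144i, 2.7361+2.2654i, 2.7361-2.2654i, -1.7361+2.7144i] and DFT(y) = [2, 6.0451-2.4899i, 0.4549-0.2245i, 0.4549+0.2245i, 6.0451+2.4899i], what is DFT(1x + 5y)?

By linearity: DFT(1x + 5y) = 1·DFT(x) + 5·DFT(y)
= 1·[3, -1.7361-2.7144i, 2.7361+2.2654i, 2.7361-2.2654i, -1.7361+2.7144i] + 5·[2, 6.0451-2.4899i, 0.4549-0.2245i, 0.4549+0.2245i, 6.0451+2.4899i]

Computing element-wise:
Z[0] = 1·(3) + 5·(2) = 13
Z[1] = 1·(-1.7361-2.7144i) + 5·(6.0451-2.4899i) = 28.4894-15.1639i
Z[2] = 1·(2.7361+2.2654i) + 5·(0.4549-0.2245i) = 5.0106+1.1429i
Z[3] = 1·(2.7361-2.2654i) + 5·(0.4549+0.2245i) = 5.0106-1.1429i
Z[4] = 1·(-1.7361+2.7144i) + 5·(6.0451+2.4899i) = 28.4894+15.1639i

DFT(1x + 5y) = 1·X + 5·Y = [13, 28.4894-15.1639i, 5.0106+1.1429i, 5.0106-1.1429i, 28.4894+15.1639i]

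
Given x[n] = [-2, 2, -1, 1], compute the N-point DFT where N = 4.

X[k] = Σ(n=0 to 3) x[n] · ω_4^(nk)
where ω_4 = e^(-2πi/4)

Computing each X[k]:
X[0] = 0
X[1] = -1-1i
X[2] = -6
X[3] = -1+1i

X = [0, -1-1i, -6, -1+1i]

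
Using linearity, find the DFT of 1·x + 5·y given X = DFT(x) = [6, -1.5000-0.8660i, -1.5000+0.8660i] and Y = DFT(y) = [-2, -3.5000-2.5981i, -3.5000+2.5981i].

By linearity: DFT(1x + 5y) = 1·DFT(x) + 5·DFT(y)
= 1·[6, -1.5000-0.8660i, -1.5000+0.8660i] + 5·[-2, -3.5000-2.5981i, -3.5000+2.5981i]

Computing element-wise:
Z[0] = 1·(6) + 5·(-2) = -4
Z[1] = 1·(-1.5000-0.8660i) + 5·(-3.5000-2.5981i) = -19.0000-13.8565i
Z[2] = 1·(-1.5000+0.8660i) + 5·(-3.5000+2.5981i) = -19.0000+13.8565i

DFT(1x + 5y) = 1·X + 5·Y = [-4, -19.0000-13.8565i, -19.0000+13.8565i]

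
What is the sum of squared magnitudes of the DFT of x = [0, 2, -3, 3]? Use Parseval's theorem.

Parseval: Σ|x[n]|² = (1/N)Σ|X[k]|², so Σ|X[k]|² = N·Σ|x[n]|² = 4·22.0000

Σ|X[k]|² = N·Σ|x[n]|² = 4·22.0000 = 88.0000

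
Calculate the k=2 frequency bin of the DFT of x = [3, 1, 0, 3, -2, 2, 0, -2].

X[2] = Σ(n=0 to 7) x[n] · ω_8^(2n) where ω_8 = e^(-2πi/8)
= (3)·ω_8^0 + (1)·ω_8^2 + (0)·ω_8^4 + (3)·ω_8^6 + (-2)·ω_8^8 + (2)·ω_8^10 + (0)·ω_8^12 + (-2)·ω_8^14

X[2] = 1-2i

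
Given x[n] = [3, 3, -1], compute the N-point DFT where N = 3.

X[k] = Σ(n=0 to 2) x[n] · ω_3^(nk)
where ω_3 = e^(-2πi/3)

Computing each X[k]:
X[0] = 5
X[1] = 2.0000-3.4641i
X[2] = 2.0000+3.4641i

X = [5, 2.0000-3.4641i, 2.0000+3.4641i]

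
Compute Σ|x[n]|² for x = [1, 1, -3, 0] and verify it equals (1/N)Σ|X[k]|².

Time domain:
Σ|x[n]|² = |1|² + |1|² + |-3|² + |0|² = 11.0000

Frequency domain:
(1/4)Σ|X[k]|² = (1/4)(|-1|² + |4-1i|² + |-3|² + |4+1i|²) = (1/4)·44.0000 = 11.0000

Both sides agree, confirming Parseval's theorem.

Σ|x[n]|² = (1/N)Σ|X[k]|² = 11.0000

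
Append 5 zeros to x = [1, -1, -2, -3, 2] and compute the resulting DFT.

Original 5-point DFT: [-3, 5.3541+2.2654i, -1.3541+2.7144i, -1.3541-2.7144i, 5.3541-2.2654i]
Zero-padded 10-point DFT provides frequency interpolation.

DFT_10([x, 0, ...]) = [-3, -1.1180+4.1675i, 5.3541+2.2654i, 1.1180-3.8900i, -1.3541+2.7144i, 5, -1.3541-2.7144i, 1.1180+3.8900i, 5.3541-2.2654i, -1.1180-4.1675i]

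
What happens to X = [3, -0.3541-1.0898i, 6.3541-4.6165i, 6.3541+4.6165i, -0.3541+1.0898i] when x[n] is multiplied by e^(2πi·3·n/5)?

Modulation property: DFT(ω_5^(-3n)·x[n]) = X[(k-3) mod 5], so circularly shift X by 3 positions.

X[k-3] = [6.3541-4.6165i, 6.3541+4.6165i, -0.3541+1.0898i, 3, -0.3541-1.0898i]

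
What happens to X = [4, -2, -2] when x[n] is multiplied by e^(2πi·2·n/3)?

Modulation property: DFT(ω_3^(-2n)·x[n]) = X[(k-2) mod 3], so circularly shift X by 2 positions.

X[k-2] = [-2, -2, 4]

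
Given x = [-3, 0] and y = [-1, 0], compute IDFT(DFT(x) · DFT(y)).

(x ⊛ y)[n] = Σ(m=0 to 1) x[m] · y[(n-m) mod 2]

Computing each output sample:
(x ⊛ y)[0] = 3
(x ⊛ y)[1] = 0

x ⊛ y = [3, 0]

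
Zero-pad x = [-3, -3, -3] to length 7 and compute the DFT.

Original 3-point DFT: [-9, 0, 0]
Zero-padded 7-point DFT provides frequency interpolation.

DFT_7([x, 0, ...]) = [-9, -4.2029+5.2703i, 0.3705+1.6231i, -2.1676-1.0438i, -2.1676+1.0438i, 0.3705-1.6231i, -4.2029-5.2703i]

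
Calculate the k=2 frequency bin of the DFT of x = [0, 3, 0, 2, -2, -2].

X[2] = Σ(n=0 to 5) x[n] · ω_6^(2n) where ω_6 = e^(-2πi/6)
= (0)·ω_6^0 + (3)·ω_6^2 + (0)·ω_6^4 + (2)·ω_6^6 + (-2)·ω_6^8 + (-2)·ω_6^10

X[2] = 2.5000-2.5981i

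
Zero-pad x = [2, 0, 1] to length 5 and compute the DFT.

Original 3-point DFT: [3, 1.5000+0.8660i, 1.5000-0.8660i]
Zero-padded 5-point DFT provides frequency interpolation.

DFT_5([x, 0, ...]) = [3, 1.1910-0.5878i, 2.3090+0.9511i, 2.3090-0.9511i, 1.1910+0.5878i]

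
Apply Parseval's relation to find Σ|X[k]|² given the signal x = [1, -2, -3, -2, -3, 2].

Parseval: Σ|x[n]|² = (1/N)Σ|X[k]|², so Σ|X[k]|² = N·Σ|x[n]|² = 6·31.0000

Σ|X[k]|² = N·Σ|x[n]|² = 6·31.0000 = 186.0000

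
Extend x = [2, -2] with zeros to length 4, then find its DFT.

Original 2-point DFT: [0, 4]
Zero-padded 4-point DFT provides frequency interpolation.

DFT_4([x, 0, ...]) = [0, 2+2i, 4, 2-2i]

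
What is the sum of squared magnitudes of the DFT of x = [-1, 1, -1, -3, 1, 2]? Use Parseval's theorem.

Parseval: Σ|x[n]|² = (1/N)Σ|X[k]|², so Σ|X[k]|² = N·Σ|x[n]|² = 6·17.0000

Σ|X[k]|² = N·Σ|x[n]|² = 6·17.0000 = 102.0000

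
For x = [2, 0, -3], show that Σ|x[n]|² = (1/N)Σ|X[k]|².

Time domain:
Σ|x[n]|² = |2|² + |0|² + |-3|² = 13.0000

Frequency domain:
(1/3)Σ|X[k]|² = (1/3)(|-1|² + |3.5000-2.5981i|² + |3.5000+2.5981i|²) = (1/3)·39.0000 = 13.0000

Both sides agree, confirming Parseval's theorem.

Σ|x[n]|² = (1/N)Σ|X[k]|² = 13.0000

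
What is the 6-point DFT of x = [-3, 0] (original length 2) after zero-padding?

Original 2-point DFT: [-3, -3]
Zero-padded 6-point DFT provides frequency interpolation.

DFT_6([x, 0, ...]) = [-3, -3, -3, -3, -3, -3]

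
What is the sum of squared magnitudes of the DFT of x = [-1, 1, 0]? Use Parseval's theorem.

Parseval: Σ|x[n]|² = (1/N)Σ|X[k]|², so Σ|X[k]|² = N·Σ|x[n]|² = 3·2.0000

Σ|X[k]|² = N·Σ|x[n]|² = 3·2.0000 = 6.0000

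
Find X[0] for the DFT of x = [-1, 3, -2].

X[0] = Σ(n=0 to 2) x[n] · ω_3^0 = Σ x[n]
= (-1) + (3) + (-2)

X[0] = 0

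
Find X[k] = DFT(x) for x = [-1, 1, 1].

X[k] = Σ(n=0 to 2) x[n] · ω_3^(nk)
where ω_3 = e^(-2πi/3)

Computing each X[k]:
X[0] = 1
X[1] = -2
X[2] = -2

X = [1, -2, -2]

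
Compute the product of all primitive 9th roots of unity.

The primitive 9th roots of unity are ω_9^k for k coprime to 9: k ∈ {1, 2, 4, 5, 7, 8}
Their product equals the constant term of the cyclotomic polynomial Φ_9(x) up to sign.
For n ≥ 3, the product of all primitive nth roots of unity is 1. (For n=1 it is 1; for n=2 it is -1.)

1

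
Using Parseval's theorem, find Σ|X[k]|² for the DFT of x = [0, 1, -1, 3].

Parseval: Σ|x[n]|² = (1/N)Σ|X[k]|², so Σ|X[k]|² = N·Σ|x[n]|² = 4·11.0000

Σ|X[k]|² = N·Σ|x[n]|² = 4·11.0000 = 44.0000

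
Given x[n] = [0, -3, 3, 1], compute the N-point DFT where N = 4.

X[k] = Σ(n=0 to 3) x[n] · ω_4^(nk)
where ω_4 = e^(-2πi/4)

Computing each X[k]:
X[0] = 1
X[1] = -3+4i
X[2] = 5
X[3] = -3-4i

X = [1, -3+4i, 5, -3-4i]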